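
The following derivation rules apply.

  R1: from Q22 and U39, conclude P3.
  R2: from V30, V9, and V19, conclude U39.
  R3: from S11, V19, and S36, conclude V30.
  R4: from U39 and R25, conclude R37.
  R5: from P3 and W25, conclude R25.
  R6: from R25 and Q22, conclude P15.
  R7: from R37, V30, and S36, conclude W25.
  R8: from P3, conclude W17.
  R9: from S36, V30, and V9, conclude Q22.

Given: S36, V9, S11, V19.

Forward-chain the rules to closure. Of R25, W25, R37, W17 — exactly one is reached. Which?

From S11, V19, and S36, R3 gives V30.
S36, V30, and V9 hold, so Q22 follows (R9).
V30, V9, and V19 hold, so U39 follows (R2).
From Q22 and U39, R1 gives P3.
P3 holds, so W17 follows (R8).
R37 would need U39 and R25 (R4), but R25 is never established. W25 would need R37, V30, and S36 (R7), but R37 is never established. R25 would need P3 and W25 (R5), but W25 is never established.

W17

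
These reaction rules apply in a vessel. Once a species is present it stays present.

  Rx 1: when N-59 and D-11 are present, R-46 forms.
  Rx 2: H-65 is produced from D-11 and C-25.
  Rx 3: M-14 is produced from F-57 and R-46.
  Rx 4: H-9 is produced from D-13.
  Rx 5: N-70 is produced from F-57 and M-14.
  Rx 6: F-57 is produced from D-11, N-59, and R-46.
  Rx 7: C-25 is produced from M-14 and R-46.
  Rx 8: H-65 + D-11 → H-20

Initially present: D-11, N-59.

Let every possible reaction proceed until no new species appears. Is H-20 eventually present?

N-59 and D-11 present → R-46 forms (Rx 1).
D-11, N-59, and R-46 present → F-57 forms (Rx 6).
F-57 and R-46 present → M-14 forms (Rx 3).
M-14 and R-46 present → C-25 forms (Rx 7).
D-11 and C-25 present → H-65 forms (Rx 2).
H-65 and D-11 present → H-20 forms (Rx 8).

Yes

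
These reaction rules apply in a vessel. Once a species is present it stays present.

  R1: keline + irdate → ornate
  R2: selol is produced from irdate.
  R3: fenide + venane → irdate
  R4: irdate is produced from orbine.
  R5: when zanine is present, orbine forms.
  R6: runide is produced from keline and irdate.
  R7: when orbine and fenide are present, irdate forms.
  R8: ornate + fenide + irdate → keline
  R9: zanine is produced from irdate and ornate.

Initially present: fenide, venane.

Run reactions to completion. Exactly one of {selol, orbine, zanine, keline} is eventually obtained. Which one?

fenide and venane present → irdate forms (R3).
irdate present → selol forms (R2).
keline would need ornate, fenide, and irdate (R8), but ornate never forms. zanine would need irdate and ornate (R9), but ornate never forms. orbine would need zanine (R5), but zanine never forms.

selol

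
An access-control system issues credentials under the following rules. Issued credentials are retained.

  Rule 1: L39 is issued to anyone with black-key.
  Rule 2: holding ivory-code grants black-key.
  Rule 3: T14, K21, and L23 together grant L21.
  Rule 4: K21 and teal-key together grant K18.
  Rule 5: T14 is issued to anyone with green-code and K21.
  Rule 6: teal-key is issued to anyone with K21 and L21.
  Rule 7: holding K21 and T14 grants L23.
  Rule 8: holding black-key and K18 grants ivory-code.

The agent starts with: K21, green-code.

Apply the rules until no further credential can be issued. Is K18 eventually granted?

Yes

Holding green-code and K21 grants T14 (Rule 5).
Holding K21 and T14 grants L23 (Rule 7).
Holding T14, K21, and L23 grants L21 (Rule 3).
Holding K21 and L21 grants teal-key (Rule 6).
Holding K21 and teal-key grants K18 (Rule 4).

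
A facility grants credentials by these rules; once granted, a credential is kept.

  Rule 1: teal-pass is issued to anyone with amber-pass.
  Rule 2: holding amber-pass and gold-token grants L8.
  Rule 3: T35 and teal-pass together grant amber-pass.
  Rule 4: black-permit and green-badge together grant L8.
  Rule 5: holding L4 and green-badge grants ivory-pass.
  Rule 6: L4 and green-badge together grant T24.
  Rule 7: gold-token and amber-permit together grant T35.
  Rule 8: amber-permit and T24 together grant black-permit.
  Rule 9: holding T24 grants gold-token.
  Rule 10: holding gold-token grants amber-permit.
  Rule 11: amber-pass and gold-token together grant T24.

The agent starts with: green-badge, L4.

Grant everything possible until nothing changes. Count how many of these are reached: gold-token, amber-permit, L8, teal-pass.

Holding L4 and green-badge grants T24 (Rule 6).
Holding T24 grants gold-token (Rule 9).
Holding gold-token grants amber-permit (Rule 10).
Holding amber-permit and T24 grants black-permit (Rule 8).
Holding black-permit and green-badge grants L8 (Rule 4).
gold-token: reached.
amber-permit: reached.
L8: reached.
teal-pass would need amber-pass (Rule 1), but amber-pass is never granted.
Reached: gold-token, amber-permit, and L8 — 3 of the 4.

3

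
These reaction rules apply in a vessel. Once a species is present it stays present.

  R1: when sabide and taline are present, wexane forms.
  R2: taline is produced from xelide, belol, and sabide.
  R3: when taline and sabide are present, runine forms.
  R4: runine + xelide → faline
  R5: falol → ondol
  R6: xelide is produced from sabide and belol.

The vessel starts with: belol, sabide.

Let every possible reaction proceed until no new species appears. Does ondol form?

ondol would need falol (R5), but falol never forms.

No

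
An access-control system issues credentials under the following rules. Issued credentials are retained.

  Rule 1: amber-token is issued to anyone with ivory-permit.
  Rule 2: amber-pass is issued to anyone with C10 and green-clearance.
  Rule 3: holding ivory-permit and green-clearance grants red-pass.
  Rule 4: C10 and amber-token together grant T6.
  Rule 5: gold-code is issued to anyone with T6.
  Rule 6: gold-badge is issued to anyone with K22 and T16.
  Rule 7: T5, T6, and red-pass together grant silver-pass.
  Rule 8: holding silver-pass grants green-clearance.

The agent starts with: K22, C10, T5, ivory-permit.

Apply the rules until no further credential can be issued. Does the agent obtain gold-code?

Yes

Holding ivory-permit grants amber-token (Rule 1).
Holding C10 and amber-token grants T6 (Rule 4).
Holding T6 grants gold-code (Rule 5).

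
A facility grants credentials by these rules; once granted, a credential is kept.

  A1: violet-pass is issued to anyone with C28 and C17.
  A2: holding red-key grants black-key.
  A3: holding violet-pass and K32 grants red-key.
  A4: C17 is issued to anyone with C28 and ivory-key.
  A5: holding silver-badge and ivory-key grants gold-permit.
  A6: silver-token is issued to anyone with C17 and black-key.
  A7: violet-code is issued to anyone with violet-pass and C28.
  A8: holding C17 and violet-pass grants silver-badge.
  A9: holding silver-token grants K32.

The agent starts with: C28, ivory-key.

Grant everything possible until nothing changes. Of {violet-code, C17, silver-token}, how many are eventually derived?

Holding C28 and ivory-key grants C17 (A4).
Holding C28 and C17 grants violet-pass (A1).
Holding violet-pass and C28 grants violet-code (A7).
violet-code: reached.
C17: reached.
silver-token would need C17 and black-key (A6), but black-key is never granted.
Reached: violet-code and C17 — 2 of the 3.

2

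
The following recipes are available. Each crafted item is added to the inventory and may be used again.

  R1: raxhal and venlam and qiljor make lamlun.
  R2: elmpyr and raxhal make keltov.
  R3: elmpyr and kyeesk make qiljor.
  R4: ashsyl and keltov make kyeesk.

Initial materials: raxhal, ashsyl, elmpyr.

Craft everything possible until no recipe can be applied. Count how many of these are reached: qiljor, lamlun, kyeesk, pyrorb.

elmpyr and raxhal → keltov (R2).
ashsyl and keltov → kyeesk (R4).
Using R3, elmpyr and kyeesk make qiljor.
qiljor: reached.
lamlun would need raxhal, venlam, and qiljor (R1), but venlam is never obtained.
kyeesk: reached.
No rule produces pyrorb, and it is not given.
Reached: qiljor and kyeesk — 2 of the 4.

2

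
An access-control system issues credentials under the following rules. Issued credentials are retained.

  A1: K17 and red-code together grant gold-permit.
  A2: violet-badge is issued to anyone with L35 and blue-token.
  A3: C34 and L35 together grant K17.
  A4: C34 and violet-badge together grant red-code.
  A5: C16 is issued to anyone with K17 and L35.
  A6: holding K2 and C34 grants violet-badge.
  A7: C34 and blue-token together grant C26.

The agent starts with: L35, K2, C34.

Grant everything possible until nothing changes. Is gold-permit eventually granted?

Holding K2 and C34 grants violet-badge (A6).
Holding C34 and L35 grants K17 (A3).
Holding C34 and violet-badge grants red-code (A4).
Holding K17 and red-code grants gold-permit (A1).

Yes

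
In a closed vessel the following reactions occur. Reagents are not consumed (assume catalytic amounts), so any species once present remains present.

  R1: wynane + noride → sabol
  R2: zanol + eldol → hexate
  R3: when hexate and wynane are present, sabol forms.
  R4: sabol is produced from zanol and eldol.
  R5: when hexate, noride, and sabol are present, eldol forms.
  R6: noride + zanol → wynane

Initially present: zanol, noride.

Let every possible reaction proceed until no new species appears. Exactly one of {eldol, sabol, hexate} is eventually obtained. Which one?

noride and zanol present → wynane forms (R6).
wynane and noride present → sabol forms (R1).
hexate would need zanol and eldol (R2), but eldol never forms. eldol would need hexate, noride, and sabol (R5), but hexate never forms.

sabol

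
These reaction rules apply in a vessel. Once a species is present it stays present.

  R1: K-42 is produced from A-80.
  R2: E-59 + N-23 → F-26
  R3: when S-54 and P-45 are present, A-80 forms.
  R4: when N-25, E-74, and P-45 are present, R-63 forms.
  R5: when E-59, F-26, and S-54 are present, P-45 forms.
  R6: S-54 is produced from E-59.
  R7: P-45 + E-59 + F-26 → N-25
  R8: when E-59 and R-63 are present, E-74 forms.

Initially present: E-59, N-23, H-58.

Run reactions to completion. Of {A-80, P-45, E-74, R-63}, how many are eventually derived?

E-59 present → S-54 forms (R6).
E-59 and N-23 present → F-26 forms (R2).
E-59, F-26, and S-54 present → P-45 forms (R5).
S-54 and P-45 present → A-80 forms (R3).
A-80: reached.
P-45: reached.
E-74 would need E-59 and R-63 (R8), but R-63 never forms.
R-63 would need N-25, E-74, and P-45 (R4), but E-74 never forms.
Reached: A-80 and P-45 — 2 of the 4.

2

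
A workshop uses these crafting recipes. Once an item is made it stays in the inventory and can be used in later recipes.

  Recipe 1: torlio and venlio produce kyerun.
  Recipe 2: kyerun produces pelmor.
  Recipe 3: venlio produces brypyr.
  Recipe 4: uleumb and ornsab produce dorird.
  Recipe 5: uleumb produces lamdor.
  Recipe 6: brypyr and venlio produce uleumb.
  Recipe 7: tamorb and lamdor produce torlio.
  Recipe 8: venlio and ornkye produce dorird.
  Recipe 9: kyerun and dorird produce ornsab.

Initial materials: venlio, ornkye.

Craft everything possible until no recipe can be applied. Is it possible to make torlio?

No

torlio would need tamorb and lamdor (Recipe 7), but tamorb is never obtained.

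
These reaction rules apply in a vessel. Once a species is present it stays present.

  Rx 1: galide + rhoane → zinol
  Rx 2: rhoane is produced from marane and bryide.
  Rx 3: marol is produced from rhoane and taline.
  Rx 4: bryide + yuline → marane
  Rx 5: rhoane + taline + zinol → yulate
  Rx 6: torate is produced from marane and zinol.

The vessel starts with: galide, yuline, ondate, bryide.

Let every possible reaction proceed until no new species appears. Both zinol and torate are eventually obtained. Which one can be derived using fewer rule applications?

zinol: bryide and yuline present → marane forms (Rx 4). marane and bryide present → rhoane forms (Rx 2). galide and rhoane present → zinol forms (Rx 1). [3 rule applications]
torate: bryide and yuline present → marane forms (Rx 4). marane and bryide present → rhoane forms (Rx 2). galide and rhoane present → zinol forms (Rx 1). marane and zinol present → torate forms (Rx 6). [4 rule applications]
zinol needs fewer.

zinol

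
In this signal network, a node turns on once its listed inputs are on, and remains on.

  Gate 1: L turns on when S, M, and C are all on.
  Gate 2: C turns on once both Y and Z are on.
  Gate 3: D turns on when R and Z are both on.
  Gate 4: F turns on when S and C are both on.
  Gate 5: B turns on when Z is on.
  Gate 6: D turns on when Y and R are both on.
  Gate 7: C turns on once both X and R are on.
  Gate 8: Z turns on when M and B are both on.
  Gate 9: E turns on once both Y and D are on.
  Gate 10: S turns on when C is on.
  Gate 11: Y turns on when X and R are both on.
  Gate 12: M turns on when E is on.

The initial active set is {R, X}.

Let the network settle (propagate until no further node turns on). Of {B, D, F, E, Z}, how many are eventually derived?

X and R are on, so Y turns on (Gate 11).
Gate 7: X and R on → C on.
C is on, so S turns on (Gate 10).
Gate 6: Y and R on → D on.
Gate 9: Y and D on → E on.
S and C are on, so F turns on (Gate 4).
B would need Z (Gate 5), but Z never turns on.
D: reached.
F: reached.
E: reached.
Z would need M and B (Gate 8), but B never turns on.
Reached: D, F, and E — 3 of the 5.

3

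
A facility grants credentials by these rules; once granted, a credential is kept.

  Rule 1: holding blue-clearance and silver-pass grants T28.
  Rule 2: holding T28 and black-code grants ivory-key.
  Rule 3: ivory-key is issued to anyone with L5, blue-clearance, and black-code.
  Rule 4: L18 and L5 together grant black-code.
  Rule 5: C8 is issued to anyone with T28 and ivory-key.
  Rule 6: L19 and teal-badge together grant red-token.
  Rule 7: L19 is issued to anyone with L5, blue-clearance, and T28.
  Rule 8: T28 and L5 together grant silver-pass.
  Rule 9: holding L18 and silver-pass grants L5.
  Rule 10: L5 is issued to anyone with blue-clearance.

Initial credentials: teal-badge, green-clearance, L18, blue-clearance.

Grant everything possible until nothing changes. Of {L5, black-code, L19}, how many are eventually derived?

2

Holding blue-clearance grants L5 (Rule 10).
Holding L18 and L5 grants black-code (Rule 4).
L5: reached.
black-code: reached.
L19 would need L5, blue-clearance, and T28 (Rule 7), but T28 is never granted.
Reached: L5 and black-code — 2 of the 3.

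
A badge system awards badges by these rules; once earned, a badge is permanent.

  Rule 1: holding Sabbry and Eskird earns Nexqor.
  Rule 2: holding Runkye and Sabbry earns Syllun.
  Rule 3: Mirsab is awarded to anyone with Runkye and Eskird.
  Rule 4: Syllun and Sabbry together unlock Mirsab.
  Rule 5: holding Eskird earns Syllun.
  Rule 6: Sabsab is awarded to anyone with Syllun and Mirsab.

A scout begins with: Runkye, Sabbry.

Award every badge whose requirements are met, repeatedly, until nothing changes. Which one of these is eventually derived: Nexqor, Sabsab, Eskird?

Sabsab

With Runkye and Sabbry, Syllun is earned (Rule 2).
With Syllun and Sabbry, Mirsab is earned (Rule 4).
With Syllun and Mirsab, Sabsab is earned (Rule 6).
Nexqor would need Sabbry and Eskird (Rule 1), but Eskird is never earned. No rule produces Eskird, and it is not given.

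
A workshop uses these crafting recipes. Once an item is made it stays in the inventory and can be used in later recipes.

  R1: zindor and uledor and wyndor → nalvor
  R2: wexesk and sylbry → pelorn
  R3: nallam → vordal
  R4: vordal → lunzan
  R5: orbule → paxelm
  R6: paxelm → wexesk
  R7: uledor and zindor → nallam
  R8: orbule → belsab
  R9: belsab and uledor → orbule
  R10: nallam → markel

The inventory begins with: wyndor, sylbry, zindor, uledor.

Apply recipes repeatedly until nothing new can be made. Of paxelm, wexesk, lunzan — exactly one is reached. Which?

lunzan

Using R7, uledor and zindor make nallam.
Using R3, nallam makes vordal.
Using R4, vordal makes lunzan.
paxelm would need orbule (R5), but orbule is never obtained. wexesk would need paxelm (R6), but paxelm is never obtained.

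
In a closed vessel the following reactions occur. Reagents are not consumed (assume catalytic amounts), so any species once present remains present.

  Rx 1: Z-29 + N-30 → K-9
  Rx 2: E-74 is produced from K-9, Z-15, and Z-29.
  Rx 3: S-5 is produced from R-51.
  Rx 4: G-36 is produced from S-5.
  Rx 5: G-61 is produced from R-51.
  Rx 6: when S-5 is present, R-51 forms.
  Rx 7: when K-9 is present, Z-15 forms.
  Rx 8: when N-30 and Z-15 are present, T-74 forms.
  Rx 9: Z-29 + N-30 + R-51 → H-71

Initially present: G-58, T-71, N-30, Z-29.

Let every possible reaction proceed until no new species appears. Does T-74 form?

Yes

Z-29 and N-30 present → K-9 forms (Rx 1).
K-9 present → Z-15 forms (Rx 7).
N-30 and Z-15 present → T-74 forms (Rx 8).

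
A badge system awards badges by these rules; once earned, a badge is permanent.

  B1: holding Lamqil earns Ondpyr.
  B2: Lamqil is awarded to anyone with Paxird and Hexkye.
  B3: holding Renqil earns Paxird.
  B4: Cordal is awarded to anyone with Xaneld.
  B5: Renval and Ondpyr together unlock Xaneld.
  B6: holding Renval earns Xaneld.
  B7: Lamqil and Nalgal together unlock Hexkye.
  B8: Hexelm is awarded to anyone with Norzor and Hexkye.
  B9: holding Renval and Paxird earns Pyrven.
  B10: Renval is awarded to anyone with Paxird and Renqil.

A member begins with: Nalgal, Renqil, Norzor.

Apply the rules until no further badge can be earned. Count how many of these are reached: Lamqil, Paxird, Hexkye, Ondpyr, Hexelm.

With Renqil, Paxird is earned (B3).
Lamqil would need Paxird and Hexkye (B2), but Hexkye is never earned.
Paxird: reached.
Hexkye would need Lamqil and Nalgal (B7), but Lamqil is never earned.
Ondpyr would need Lamqil (B1), but Lamqil is never earned.
Hexelm would need Norzor and Hexkye (B8), but Hexkye is never earned.
Reached: Paxird — 1 of the 5.

1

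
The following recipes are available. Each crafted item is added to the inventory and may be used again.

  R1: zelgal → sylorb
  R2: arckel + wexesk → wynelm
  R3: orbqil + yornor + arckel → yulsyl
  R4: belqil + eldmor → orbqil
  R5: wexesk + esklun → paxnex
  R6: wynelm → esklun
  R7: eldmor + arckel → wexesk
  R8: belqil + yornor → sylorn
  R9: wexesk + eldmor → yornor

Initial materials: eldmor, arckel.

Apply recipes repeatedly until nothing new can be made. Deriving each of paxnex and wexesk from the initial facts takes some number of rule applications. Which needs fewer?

wexesk: Using R7, eldmor and arckel make wexesk. [1 rule application]
paxnex: Using R7, eldmor and arckel make wexesk. Using R2, arckel and wexesk make wynelm. wynelm → esklun (R6). wexesk + esklun → paxnex (R5). [4 rule applications]
wexesk needs fewer.

wexesk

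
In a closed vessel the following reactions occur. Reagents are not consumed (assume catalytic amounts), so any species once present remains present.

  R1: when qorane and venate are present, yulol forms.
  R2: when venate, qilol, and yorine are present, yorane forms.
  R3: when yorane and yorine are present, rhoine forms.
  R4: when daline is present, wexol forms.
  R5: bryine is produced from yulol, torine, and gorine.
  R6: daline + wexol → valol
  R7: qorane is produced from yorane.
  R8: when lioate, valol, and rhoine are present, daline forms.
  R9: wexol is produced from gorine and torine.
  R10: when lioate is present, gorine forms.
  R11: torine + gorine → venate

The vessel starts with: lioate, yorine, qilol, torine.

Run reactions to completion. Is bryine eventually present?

lioate present → gorine forms (R10).
torine and gorine present → venate forms (R11).
venate, qilol, and yorine present → yorane forms (R2).
yorane present → qorane forms (R7).
qorane and venate present → yulol forms (R1).
yulol, torine, and gorine present → bryine forms (R5).

Yes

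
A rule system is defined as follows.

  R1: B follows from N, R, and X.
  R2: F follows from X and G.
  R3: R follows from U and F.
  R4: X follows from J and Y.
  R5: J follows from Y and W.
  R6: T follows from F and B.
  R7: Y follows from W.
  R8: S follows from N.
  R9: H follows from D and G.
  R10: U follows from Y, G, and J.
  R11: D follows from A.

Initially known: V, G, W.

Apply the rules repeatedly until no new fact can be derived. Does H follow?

H would need D and G (R9), but D is never established.

No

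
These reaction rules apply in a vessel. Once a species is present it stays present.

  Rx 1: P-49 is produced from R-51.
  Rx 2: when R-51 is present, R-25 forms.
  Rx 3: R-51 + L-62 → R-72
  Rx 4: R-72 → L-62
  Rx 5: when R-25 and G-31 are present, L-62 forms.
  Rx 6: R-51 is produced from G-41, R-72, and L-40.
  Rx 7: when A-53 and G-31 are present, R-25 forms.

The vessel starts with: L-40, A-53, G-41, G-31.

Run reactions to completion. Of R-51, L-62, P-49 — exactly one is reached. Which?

L-62

A-53 and G-31 present → R-25 forms (Rx 7).
R-25 and G-31 present → L-62 forms (Rx 5).
P-49 would need R-51 (Rx 1), but R-51 never forms. R-51 would need G-41, R-72, and L-40 (Rx 6), but R-72 never forms.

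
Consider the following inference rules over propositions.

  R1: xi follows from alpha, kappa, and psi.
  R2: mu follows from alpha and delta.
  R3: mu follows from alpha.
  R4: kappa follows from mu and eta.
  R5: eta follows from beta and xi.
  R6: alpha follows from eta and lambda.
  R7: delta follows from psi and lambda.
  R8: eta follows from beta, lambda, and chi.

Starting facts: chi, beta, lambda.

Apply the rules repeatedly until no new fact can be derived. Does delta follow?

delta would need psi and lambda (R7), but psi is never established.

No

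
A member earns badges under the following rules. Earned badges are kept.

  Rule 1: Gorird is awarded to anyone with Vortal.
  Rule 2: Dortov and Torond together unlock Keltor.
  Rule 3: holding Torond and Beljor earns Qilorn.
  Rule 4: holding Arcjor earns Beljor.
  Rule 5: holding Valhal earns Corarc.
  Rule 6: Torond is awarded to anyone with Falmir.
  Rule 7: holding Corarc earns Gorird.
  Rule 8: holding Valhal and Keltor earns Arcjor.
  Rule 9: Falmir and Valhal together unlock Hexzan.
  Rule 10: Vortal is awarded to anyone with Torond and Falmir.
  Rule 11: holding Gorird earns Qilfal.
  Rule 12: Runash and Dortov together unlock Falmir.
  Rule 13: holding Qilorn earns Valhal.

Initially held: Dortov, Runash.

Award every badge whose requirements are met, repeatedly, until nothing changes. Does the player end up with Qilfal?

Yes

With Runash and Dortov, Falmir is earned (Rule 12).
With Falmir, Torond is earned (Rule 6).
With Torond and Falmir, Vortal is earned (Rule 10).
With Vortal, Gorird is earned (Rule 1).
With Gorird, Qilfal is earned (Rule 11).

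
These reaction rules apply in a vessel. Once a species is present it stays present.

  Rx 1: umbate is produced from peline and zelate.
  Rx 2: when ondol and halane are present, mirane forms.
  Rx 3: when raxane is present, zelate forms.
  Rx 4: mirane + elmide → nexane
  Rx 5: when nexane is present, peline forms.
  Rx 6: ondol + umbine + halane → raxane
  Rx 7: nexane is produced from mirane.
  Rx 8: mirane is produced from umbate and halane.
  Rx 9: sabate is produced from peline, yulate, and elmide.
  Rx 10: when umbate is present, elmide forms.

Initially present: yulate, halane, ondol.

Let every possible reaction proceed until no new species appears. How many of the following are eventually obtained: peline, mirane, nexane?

ondol and halane present → mirane forms (Rx 2).
mirane present → nexane forms (Rx 7).
nexane present → peline forms (Rx 5).
peline: reached.
mirane: reached.
nexane: reached.
All 3 are reached.

3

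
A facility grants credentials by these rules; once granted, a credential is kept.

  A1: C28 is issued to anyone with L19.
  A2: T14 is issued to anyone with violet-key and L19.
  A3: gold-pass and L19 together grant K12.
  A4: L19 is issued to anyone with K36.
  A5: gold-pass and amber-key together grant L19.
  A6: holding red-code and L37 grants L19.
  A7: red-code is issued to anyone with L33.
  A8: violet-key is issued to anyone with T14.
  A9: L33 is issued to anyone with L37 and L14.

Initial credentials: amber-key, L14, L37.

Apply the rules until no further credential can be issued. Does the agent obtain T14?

No

T14 would need violet-key and L19 (A2), but violet-key is never granted.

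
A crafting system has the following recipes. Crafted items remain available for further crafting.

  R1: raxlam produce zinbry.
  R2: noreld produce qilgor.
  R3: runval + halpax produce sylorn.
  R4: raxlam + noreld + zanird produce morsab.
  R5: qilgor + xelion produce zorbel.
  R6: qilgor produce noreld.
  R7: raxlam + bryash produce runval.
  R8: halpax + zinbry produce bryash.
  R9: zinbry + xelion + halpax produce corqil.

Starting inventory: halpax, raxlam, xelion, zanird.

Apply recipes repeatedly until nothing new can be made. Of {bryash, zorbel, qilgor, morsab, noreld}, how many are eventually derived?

raxlam → zinbry (R1).
halpax + zinbry → bryash (R8).
bryash: reached.
zorbel would need qilgor and xelion (R5), but qilgor is never obtained.
qilgor would need noreld (R2), but noreld is never obtained.
morsab would need raxlam, noreld, and zanird (R4), but noreld is never obtained.
noreld would need qilgor (R6), but qilgor is never obtained.
Reached: bryash — 1 of the 5.

1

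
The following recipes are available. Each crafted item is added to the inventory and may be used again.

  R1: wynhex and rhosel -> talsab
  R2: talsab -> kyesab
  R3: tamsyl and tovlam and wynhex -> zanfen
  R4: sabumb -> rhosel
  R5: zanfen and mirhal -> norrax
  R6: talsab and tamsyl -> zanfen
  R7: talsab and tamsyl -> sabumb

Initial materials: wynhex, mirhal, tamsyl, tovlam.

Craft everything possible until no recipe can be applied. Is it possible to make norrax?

tamsyl and tovlam and wynhex -> zanfen (R3).
Using R5, zanfen and mirhal make norrax.

Yes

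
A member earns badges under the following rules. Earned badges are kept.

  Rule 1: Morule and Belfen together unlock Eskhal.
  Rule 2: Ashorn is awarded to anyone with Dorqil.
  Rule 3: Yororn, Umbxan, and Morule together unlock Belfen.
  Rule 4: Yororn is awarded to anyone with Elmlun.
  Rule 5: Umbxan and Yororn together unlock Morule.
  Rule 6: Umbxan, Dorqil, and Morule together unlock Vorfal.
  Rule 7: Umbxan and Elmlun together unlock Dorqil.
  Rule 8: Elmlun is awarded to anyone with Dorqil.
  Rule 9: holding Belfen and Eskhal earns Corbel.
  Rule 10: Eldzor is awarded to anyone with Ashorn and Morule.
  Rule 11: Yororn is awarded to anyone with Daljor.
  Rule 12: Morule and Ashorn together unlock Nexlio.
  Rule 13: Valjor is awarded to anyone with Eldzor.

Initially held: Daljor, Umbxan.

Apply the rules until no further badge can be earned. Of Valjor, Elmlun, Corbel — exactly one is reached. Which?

Corbel

With Daljor, Yororn is earned (Rule 11).
With Umbxan and Yororn, Morule is earned (Rule 5).
With Yororn, Umbxan, and Morule, Belfen is earned (Rule 3).
With Morule and Belfen, Eskhal is earned (Rule 1).
With Belfen and Eskhal, Corbel is earned (Rule 9).
Elmlun would need Dorqil (Rule 8), but Dorqil is never earned. Valjor would need Eldzor (Rule 13), but Eldzor is never earned.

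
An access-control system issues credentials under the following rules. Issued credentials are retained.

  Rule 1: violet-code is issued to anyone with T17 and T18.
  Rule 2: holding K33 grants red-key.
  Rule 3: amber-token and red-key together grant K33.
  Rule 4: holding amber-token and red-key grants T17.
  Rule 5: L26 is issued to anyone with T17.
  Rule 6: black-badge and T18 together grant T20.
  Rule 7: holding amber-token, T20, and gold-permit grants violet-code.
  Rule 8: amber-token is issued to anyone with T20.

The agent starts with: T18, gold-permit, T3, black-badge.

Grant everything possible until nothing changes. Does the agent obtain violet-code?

Holding black-badge and T18 grants T20 (Rule 6).
Holding T20 grants amber-token (Rule 8).
Holding amber-token, T20, and gold-permit grants violet-code (Rule 7).

Yes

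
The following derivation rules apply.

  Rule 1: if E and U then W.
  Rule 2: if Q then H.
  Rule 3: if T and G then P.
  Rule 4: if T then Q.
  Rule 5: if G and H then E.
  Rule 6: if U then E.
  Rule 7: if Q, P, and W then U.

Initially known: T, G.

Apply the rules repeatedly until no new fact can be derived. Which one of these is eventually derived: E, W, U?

E

T holds, so Q follows (Rule 4).
Q holds, so H follows (Rule 2).
From G and H, Rule 5 gives E.
U would need Q, P, and W (Rule 7), but W is never established. W would need E and U (Rule 1), but U is never established.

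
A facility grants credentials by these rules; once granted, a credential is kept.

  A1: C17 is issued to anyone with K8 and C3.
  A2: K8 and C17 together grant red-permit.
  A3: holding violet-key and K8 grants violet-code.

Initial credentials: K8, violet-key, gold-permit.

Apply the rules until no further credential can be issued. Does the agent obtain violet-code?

Holding violet-key and K8 grants violet-code (A3).

Yes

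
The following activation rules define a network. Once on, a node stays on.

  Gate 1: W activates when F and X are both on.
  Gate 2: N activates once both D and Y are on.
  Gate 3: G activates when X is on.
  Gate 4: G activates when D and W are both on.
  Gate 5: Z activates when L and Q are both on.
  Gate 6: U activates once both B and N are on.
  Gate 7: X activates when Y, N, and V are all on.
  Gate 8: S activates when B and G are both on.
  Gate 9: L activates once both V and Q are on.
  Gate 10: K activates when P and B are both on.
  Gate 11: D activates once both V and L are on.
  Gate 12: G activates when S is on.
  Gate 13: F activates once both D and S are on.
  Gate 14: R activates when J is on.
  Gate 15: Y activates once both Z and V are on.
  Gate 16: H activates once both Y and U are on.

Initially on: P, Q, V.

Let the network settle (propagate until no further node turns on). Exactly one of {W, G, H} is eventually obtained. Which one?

Gate 9: V and Q on → L on.
V and L are on, so D activates (Gate 11).
L and Q are on, so Z activates (Gate 5).
Z and V are on, so Y activates (Gate 15).
D and Y are on, so N activates (Gate 2).
Gate 7: Y, N, and V on → X on.
X is on, so G activates (Gate 3).
H would need Y and U (Gate 16), but U never turns on. W would need F and X (Gate 1), but F never turns on.

G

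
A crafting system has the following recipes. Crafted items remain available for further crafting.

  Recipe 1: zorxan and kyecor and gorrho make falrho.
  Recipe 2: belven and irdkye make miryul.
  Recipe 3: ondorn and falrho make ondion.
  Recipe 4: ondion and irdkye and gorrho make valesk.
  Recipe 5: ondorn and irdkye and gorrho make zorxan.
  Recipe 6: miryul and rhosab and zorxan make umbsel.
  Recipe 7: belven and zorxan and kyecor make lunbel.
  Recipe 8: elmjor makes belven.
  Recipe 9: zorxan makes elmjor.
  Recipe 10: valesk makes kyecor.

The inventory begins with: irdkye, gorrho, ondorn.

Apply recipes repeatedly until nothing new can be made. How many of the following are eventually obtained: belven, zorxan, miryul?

3

ondorn and irdkye and gorrho → zorxan (Recipe 5).
zorxan → elmjor (Recipe 9).
Using Recipe 8, elmjor makes belven.
Using Recipe 2, belven and irdkye make miryul.
belven: reached.
zorxan: reached.
miryul: reached.
All 3 are reached.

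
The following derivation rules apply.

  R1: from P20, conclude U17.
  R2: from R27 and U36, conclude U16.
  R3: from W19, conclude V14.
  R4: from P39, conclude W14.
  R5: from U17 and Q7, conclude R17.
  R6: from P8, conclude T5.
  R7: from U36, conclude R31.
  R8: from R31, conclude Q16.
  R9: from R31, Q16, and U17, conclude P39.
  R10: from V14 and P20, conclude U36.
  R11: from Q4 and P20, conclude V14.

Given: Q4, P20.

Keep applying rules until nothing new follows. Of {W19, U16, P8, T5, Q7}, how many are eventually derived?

No rule produces W19, and it is not given.
U16 would need R27 and U36 (R2), but R27 is never established.
No rule produces P8, and it is not given.
T5 would need P8 (R6), but P8 is never established.
No rule produces Q7, and it is not given.
None of the 5 are reached.

0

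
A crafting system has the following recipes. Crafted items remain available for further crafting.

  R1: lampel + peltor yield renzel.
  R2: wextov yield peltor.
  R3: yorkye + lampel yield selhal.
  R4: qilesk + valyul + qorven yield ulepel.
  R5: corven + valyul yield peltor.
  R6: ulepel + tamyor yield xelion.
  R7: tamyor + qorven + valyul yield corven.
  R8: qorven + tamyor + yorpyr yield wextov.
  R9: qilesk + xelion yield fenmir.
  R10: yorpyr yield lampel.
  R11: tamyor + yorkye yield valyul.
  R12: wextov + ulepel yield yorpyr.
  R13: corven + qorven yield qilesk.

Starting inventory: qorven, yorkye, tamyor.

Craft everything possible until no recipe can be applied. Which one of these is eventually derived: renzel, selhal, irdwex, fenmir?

fenmir

Using R11, tamyor and yorkye make valyul.
tamyor + qorven + valyul → corven (R7).
corven + qorven → qilesk (R13).
qilesk + valyul + qorven → ulepel (R4).
Using R6, ulepel and tamyor make xelion.
qilesk + xelion → fenmir (R9).
No rule produces irdwex, and it is not given. renzel would need lampel and peltor (R1), but lampel is never obtained. selhal would need yorkye and lampel (R3), but lampel is never obtained.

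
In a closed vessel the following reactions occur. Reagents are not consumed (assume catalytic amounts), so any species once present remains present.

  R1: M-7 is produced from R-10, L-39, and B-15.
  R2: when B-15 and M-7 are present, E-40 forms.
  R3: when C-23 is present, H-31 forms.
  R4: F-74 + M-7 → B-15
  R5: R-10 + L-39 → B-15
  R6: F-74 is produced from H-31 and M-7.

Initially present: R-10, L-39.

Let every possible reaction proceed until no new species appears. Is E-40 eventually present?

R-10 and L-39 present → B-15 forms (R5).
R-10, L-39, and B-15 present → M-7 forms (R1).
B-15 and M-7 present → E-40 forms (R2).

Yes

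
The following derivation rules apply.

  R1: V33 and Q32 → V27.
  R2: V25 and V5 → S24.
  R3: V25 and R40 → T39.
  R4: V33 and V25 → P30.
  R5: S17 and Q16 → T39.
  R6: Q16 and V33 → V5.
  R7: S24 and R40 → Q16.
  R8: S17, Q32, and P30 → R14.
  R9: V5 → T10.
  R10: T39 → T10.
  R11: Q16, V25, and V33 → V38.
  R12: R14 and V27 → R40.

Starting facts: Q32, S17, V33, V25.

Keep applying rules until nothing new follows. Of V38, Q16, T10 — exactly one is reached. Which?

From V33 and V25, R4 gives P30.
V33 and Q32 hold, so V27 follows (R1).
S17, Q32, and P30 hold, so R14 follows (R8).
R14 and V27 hold, so R40 follows (R12).
From V25 and R40, R3 gives T39.
T39 holds, so T10 follows (R10).
V38 would need Q16, V25, and V33 (R11), but Q16 is never established. Q16 would need S24 and R40 (R7), but S24 is never established.

T10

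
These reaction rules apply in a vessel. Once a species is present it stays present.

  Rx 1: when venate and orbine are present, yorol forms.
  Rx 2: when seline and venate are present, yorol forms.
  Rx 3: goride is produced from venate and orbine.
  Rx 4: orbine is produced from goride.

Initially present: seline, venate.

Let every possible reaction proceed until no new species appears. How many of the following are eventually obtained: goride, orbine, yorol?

seline and venate present → yorol forms (Rx 2).
goride would need venate and orbine (Rx 3), but orbine never forms.
orbine would need goride (Rx 4), but goride never forms.
yorol: reached.
Reached: yorol — 1 of the 3.

1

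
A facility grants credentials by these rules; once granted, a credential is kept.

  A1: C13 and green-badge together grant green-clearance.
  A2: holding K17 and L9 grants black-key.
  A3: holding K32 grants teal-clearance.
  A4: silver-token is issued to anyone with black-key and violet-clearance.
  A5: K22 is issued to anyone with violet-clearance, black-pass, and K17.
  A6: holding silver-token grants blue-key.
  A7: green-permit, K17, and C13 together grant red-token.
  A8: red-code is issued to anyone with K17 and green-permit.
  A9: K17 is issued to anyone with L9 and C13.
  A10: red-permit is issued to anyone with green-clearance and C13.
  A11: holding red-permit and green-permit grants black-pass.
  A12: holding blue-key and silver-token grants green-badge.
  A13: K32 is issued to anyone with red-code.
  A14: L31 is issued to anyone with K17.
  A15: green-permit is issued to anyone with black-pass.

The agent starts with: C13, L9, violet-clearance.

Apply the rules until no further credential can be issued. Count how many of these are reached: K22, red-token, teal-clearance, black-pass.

0

K22 would need violet-clearance, black-pass, and K17 (A5), but black-pass is never granted.
red-token would need green-permit, K17, and C13 (A7), but green-permit is never granted.
teal-clearance would need K32 (A3), but K32 is never granted.
black-pass would need red-permit and green-permit (A11), but green-permit is never granted.
None of the 4 are reached.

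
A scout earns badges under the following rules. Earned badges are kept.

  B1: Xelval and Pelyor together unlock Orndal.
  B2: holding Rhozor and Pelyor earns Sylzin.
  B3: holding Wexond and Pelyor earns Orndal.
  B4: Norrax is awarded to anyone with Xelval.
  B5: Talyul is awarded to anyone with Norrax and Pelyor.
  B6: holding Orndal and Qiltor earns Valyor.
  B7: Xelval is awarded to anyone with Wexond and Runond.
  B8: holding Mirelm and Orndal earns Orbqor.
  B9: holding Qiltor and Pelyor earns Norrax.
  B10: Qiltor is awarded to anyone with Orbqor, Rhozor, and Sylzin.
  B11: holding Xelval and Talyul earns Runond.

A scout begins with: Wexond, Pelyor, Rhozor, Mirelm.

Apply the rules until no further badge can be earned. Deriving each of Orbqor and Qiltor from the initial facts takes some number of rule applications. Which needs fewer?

Orbqor: With Wexond and Pelyor, Orndal is earned (B3). With Mirelm and Orndal, Orbqor is earned (B8). [2 rule applications]
Qiltor: With Rhozor and Pelyor, Sylzin is earned (B2). With Wexond and Pelyor, Orndal is earned (B3). With Mirelm and Orndal, Orbqor is earned (B8). With Orbqor, Rhozor, and Sylzin, Qiltor is earned (B10). [4 rule applications]
Orbqor needs fewer.

Orbqor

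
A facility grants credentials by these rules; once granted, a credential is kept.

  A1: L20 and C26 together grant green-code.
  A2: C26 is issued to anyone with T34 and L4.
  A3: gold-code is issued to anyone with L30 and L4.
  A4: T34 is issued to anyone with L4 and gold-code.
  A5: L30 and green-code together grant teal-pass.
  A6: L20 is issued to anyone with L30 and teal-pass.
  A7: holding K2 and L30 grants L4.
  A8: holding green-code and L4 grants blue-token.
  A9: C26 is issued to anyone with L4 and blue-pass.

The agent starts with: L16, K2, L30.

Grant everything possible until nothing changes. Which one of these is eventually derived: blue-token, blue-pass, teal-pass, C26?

C26

Holding K2 and L30 grants L4 (A7).
Holding L30 and L4 grants gold-code (A3).
Holding L4 and gold-code grants T34 (A4).
Holding T34 and L4 grants C26 (A2).
blue-token would need green-code and L4 (A8), but green-code is never granted. teal-pass would need L30 and green-code (A5), but green-code is never granted. No rule produces blue-pass, and it is not given.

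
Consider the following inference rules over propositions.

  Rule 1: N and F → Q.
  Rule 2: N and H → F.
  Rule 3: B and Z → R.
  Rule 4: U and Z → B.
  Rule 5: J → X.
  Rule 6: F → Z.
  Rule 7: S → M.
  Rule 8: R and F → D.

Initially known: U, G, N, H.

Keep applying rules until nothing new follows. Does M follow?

No

M would need S (Rule 7), but S is never established.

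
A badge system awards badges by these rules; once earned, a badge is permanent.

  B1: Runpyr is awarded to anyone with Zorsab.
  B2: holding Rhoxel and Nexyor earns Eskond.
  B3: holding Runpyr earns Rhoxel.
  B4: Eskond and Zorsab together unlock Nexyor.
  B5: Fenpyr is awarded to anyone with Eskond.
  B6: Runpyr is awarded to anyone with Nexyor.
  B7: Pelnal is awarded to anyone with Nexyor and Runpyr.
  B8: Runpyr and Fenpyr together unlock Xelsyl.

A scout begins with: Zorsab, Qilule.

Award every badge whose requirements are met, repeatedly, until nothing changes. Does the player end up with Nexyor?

No

Nexyor would need Eskond and Zorsab (B4), but Eskond is never earned.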